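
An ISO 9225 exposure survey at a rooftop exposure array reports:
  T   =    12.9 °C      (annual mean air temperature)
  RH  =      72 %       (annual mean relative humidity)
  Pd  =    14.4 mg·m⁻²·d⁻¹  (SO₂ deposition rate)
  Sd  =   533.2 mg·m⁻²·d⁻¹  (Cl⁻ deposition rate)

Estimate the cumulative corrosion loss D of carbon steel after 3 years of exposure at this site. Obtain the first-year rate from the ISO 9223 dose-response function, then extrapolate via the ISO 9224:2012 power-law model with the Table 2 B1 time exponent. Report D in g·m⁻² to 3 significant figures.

carbon steel: f(T) = -0.054·(T−10) [T>10 °C] = -0.1566
  Pd branch = 1.77·Pd^0.52·e^(0.02·RH+f) = 25.57 μm/a
  Sd branch = 0.102·Sd^0.62·e^(0.033·RH+0.04·T) = 90.21 μm/a
  r_corr = 25.57 + 90.21 = 115.8 μm/a
ISO 9224: D(t) = r_corr · t^b with b = 0.523 (carbon steel, B1)
  D(3) = 115.8 × 3^0.523 = 115.8 × 1.776 = 205.7 μm
  Mass loss = 205.7 μm × 7.85 g/cm³ = 1614 g·m⁻²

D(3) = 1.61e+03 g·m⁻²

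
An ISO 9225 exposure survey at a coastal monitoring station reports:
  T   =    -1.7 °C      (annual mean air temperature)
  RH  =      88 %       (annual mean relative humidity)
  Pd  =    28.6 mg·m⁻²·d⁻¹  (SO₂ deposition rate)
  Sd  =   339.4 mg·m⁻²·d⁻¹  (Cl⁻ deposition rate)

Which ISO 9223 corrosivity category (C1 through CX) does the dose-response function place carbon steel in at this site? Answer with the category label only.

C4

carbon steel: T≤10 °C ⇒ hinge +0.150·(-1.7−10) = -1.7550
  SO₂ term: 1.77·28.6^0.52·exp(0.02·88-1.7550) = 10.17
  Cl⁻ term: 0.102·339.4^0.62·exp(0.033·88+0.04·-1.7) = 64.46
  sum: 10.17 + 64.46 → r_corr = 74.63 μm/a
74.6 μm/a falls in (50, 80] for carbon steel → category C4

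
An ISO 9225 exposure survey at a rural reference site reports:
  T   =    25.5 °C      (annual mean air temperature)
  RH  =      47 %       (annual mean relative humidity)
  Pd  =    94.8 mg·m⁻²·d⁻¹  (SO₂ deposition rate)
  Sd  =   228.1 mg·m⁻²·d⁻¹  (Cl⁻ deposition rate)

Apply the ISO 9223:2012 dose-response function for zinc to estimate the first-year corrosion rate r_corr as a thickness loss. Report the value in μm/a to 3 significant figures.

zinc: f(T) = -0.071·(T−10) [T>10 °C] = -1.1005
  SO₂ term: 0.0129·94.8^0.44·exp(0.046·47-1.1005) = 0.2763
  Cl⁻ term: 0.0175·228.1^0.57·exp(0.008·47+0.085·25.5) = 4.918
  r_corr = 0.2763 + 4.918 = 5.194 μm/a

r_corr = 5.19 μm/a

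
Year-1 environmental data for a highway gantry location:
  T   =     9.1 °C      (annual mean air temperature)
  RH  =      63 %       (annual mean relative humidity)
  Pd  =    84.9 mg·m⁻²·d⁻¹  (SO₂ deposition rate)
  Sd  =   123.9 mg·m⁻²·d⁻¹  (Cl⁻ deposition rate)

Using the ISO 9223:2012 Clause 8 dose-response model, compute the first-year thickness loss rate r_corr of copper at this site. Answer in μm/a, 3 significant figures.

copper: T≤10 °C ⇒ hinge +0.126·(9.1−10) = -0.1134
  Pd branch = 0.0053·Pd^0.26·e^(0.059·RH+f) = 0.6178 μm/a
  Cl⁻ term: 0.01025·123.9^0.27·exp(0.036·63+0.049·9.1) = 0.5682
  sum: 0.6178 + 0.5682 → r_corr = 1.186 μm/a

r_corr = 1.19 μm/a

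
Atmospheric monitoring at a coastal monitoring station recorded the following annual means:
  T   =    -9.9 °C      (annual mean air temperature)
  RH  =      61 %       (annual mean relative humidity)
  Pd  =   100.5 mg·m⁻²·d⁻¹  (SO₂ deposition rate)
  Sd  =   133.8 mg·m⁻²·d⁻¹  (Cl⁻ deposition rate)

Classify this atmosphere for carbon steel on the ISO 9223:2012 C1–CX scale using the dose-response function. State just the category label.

carbon steel: f(T) = +0.150·(T−10) [T≤10 °C] = -2.9850
  SO₂ term: 1.77·100.5^0.52·exp(0.02·61-2.9850) = 3.331
  Cl⁻ term: 0.102·133.8^0.62·exp(0.033·61+0.04·-9.9) = 10.7
  r_corr = 3.331 + 10.7 = 14.03 μm/a
ISO 9223 Table 2 (carbon steel): 1.3 < 14 ≤ 25 μm/a ⇒ C2

C2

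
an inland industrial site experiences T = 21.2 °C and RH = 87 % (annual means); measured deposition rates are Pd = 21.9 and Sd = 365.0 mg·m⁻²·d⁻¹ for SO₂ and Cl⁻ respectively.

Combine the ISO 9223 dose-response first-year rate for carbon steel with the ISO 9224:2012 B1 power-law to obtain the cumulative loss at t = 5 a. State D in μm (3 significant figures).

D(5) = 442 μm

carbon steel: f(T) = -0.054·(T−10) [T>10 °C] = -0.6048
  Pd branch = 1.77·Pd^0.52·e^(0.02·RH+f) = 27.42 μm/a
  Cl⁻ term: 0.102·365.0^0.62·exp(0.033·87+0.04·21.2) = 163.1
  sum: 27.42 + 163.1 → r_corr = 190.5 μm/a
Power-law: D(5) = r_corr · 5^0.523
  D(5) = 190.5 × 5^0.523 = 190.5 × 2.32 = 442 μm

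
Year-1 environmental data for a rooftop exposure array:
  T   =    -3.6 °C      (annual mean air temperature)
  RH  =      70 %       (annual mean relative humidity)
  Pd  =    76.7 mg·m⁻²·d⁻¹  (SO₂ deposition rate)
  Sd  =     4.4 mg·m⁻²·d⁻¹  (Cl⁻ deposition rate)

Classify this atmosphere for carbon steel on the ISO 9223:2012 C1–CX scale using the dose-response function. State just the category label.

carbon steel: f(T) = +0.150·(T−10) [T≤10 °C] = -2.0400
  SO₂ term: 1.77·76.7^0.52·exp(0.02·70-2.0400) = 8.915
  Sd branch = 0.102·Sd^0.62·e^(0.033·RH+0.04·T) = 2.23 μm/a
  r_corr = 8.915 + 2.23 = 11.14 μm/a
11.1 μm/a falls in (1.3, 25] for carbon steel → category C2

C2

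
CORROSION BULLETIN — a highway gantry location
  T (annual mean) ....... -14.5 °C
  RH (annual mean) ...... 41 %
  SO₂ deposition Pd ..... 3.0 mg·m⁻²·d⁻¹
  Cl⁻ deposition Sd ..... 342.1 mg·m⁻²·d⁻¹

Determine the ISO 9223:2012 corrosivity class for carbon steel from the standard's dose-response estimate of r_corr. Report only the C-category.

C2

carbon steel: T≤10 °C ⇒ hinge +0.150·(-14.5−10) = -3.6750
  sulphur-dioxide contribution → 0.1804 μm/a
  chloride contribution → 8.232 μm/a
  ⇒ r_corr(carbon steel) = 8.412 μm/a
ISO 9223 Table 2 (carbon steel): 1.3 < 8.41 ≤ 25 μm/a ⇒ C2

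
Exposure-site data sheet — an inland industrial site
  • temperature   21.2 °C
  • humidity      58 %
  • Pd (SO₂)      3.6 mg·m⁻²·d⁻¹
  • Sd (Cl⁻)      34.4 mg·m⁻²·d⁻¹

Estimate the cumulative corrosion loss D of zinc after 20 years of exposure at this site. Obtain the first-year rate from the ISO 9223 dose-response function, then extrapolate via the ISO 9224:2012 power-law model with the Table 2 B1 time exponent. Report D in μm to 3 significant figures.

D(20) = 16.2 μm

zinc: T>10 °C ⇒ hinge -0.071·(21.2−10) = -0.7952
  SO₂ term: 0.0129·3.6^0.44·exp(0.046·58-0.7952) = 0.1475
  Cl⁻ term: 0.0175·34.4^0.57·exp(0.008·58+0.085·21.2) = 1.268
  r_corr = 0.1475 + 1.268 = 1.415 μm/a
ISO 9224: D(t) = r_corr · t^b with b = 0.813 (zinc, B1)
  D(20) = 1.415 × 20^0.813 = 1.415 × 11.42 = 16.16 μm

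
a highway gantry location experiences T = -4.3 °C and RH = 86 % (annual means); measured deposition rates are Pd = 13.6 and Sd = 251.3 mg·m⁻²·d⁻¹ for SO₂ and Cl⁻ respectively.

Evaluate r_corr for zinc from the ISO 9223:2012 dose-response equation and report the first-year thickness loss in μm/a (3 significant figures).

r_corr = 1.80 μm/a

zinc: temperature factor f = +0.038·(-14.3) = -0.5434
  sulphur-dioxide contribution → 1.234 μm/a
  chloride contribution → 0.5639 μm/a
  ⇒ r_corr(zinc) = 1.798 μm/a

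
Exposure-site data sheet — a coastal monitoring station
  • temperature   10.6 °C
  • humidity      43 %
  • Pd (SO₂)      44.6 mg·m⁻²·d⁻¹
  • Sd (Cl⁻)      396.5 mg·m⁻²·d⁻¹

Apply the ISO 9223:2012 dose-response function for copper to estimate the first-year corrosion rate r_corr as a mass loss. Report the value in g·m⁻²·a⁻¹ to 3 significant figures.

copper: f(T) = -0.080·(T−10) [T>10 °C] = -0.0480
  SO₂ term: 0.0053·44.6^0.26·exp(0.059·43-0.0480) = 0.1714
  Cl⁻ term: 0.01025·396.5^0.27·exp(0.036·43+0.049·10.6) = 0.4075
  sum: 0.1714 + 0.4075 → r_corr = 0.5789 μm/a
Convert to mass loss: 0.5789 μm/a × 8.96 g/cm³ = 5.187 g·m⁻²·a⁻¹

r_corr = 5.19 g·m⁻²·a⁻¹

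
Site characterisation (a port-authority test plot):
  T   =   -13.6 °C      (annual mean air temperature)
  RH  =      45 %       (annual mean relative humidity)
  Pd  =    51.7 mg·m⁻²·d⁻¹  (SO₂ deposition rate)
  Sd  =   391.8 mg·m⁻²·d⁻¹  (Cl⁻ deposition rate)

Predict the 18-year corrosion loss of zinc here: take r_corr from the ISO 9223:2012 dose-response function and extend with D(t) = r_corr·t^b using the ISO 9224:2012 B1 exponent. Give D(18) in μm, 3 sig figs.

D(18) = 4.97 μm

zinc: temperature factor f = +0.038·(-23.6) = -0.8968
  SO₂ term: 0.0129·51.7^0.44·exp(0.046·45-0.8968) = 0.2366
  Cl⁻ term: 0.0175·391.8^0.57·exp(0.008·45+0.085·-13.6) = 0.2373
  r_corr = 0.2366 + 0.2373 = 0.474 μm/a
Power-law: D(18) = r_corr · 18^0.813
  D(18) = 0.474 × 18^0.813 = 0.474 × 10.48 = 4.969 μm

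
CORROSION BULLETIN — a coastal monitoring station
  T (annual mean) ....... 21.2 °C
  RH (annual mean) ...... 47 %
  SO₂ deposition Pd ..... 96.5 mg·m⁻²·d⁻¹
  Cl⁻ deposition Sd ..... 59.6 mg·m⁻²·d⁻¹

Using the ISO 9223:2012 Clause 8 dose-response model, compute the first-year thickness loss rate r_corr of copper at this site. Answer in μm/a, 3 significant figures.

r_corr = 0.588 μm/a

copper: T>10 °C ⇒ hinge -0.080·(21.2−10) = -0.8960
  Pd branch = 0.0053·Pd^0.26·e^(0.059·RH+f) = 0.1136 μm/a
  Sd branch = 0.01025·Sd^0.27·e^(0.036·RH+0.049·T) = 0.4743 μm/a
  r_corr = 0.1136 + 0.4743 = 0.5879 μm/a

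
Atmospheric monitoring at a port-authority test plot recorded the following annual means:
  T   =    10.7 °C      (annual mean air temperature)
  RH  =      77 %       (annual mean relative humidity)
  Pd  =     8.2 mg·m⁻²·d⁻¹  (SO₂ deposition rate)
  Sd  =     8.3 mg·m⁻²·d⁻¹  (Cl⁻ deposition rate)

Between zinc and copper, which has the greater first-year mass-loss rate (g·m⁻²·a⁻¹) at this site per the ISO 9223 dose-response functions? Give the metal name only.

copper

zinc: T>10 °C ⇒ hinge -0.071·(10.7−10) = -0.0497
  Pd branch = 0.0129·Pd^0.44·e^(0.046·RH+f) = 1.07 μm/a
  Cl⁻ term: 0.0175·8.3^0.57·exp(0.008·77+0.085·10.7) = 0.2688
  r_corr = 1.07 + 0.2688 = 1.339 μm/a
  mass loss = 1.339 μm/a × 7.14 g/cm³ = 9.559 g·m⁻²·a⁻¹
copper: T>10 °C ⇒ hinge -0.080·(10.7−10) = -0.0560
  Pd branch = 0.0053·Pd^0.26·e^(0.059·RH+f) = 0.8139 μm/a
  Cl⁻ term: 0.01025·8.3^0.27·exp(0.036·77+0.049·10.7) = 0.4903
  r_corr = 0.8139 + 0.4903 = 1.304 μm/a
  mass loss = 1.304 μm/a × 8.96 g/cm³ = 11.69 g·m⁻²·a⁻¹
Ordering by g·m⁻²·a⁻¹: copper (11.7) > zinc (9.56)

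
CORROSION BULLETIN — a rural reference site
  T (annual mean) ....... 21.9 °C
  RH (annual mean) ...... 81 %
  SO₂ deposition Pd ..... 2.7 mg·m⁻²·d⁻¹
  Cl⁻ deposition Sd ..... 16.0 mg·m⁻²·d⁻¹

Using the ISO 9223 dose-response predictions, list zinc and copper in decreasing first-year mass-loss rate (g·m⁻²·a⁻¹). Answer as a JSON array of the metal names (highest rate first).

["copper", "zinc"]

zinc: f(T) = -0.071·(T−10) [T>10 °C] = -0.8449
  sulphur-dioxide contribution → 0.3562 μm/a
  chloride contribution → 1.045 μm/a
  total first-year rate 1.401 μm/a
  mass loss = 1.401 μm/a × 7.14 g/cm³ = 10.01 g·m⁻²·a⁻¹
copper: f(T) = -0.080·(T−10) [T>10 °C] = -0.9520
  sulphur-dioxide contribution → 0.3151 μm/a
  chloride contribution → 1.17 μm/a
  ⇒ r_corr(copper) = 1.485 μm/a
  mass loss = 1.485 μm/a × 8.96 g/cm³ = 13.31 g·m⁻²·a⁻¹
Ordering by g·m⁻²·a⁻¹: copper (13.3) > zinc (10)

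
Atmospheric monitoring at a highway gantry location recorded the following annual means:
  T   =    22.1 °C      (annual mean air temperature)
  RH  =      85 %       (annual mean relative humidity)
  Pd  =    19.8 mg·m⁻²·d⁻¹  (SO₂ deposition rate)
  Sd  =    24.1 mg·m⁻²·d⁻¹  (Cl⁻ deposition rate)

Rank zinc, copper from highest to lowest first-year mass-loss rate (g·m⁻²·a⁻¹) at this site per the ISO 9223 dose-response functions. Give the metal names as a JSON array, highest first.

["copper", "zinc"]

zinc: T>10 °C ⇒ hinge -0.071·(22.1−10) = -0.8591
  SO₂ term: 0.0129·19.8^0.44·exp(0.046·85-0.8591) = 1.014
  Cl⁻ term: 0.0175·24.1^0.57·exp(0.008·85+0.085·22.1) = 1.387
  sum: 1.014 + 1.387 → r_corr = 2.401 μm/a
  mass loss = 2.401 μm/a × 7.14 g/cm³ = 17.14 g·m⁻²·a⁻¹
copper: T>10 °C ⇒ hinge -0.080·(22.1−10) = -0.9680
  SO₂ term: 0.0053·19.8^0.26·exp(0.059·85-0.9680) = 0.6592
  Sd branch = 0.01025·Sd^0.27·e^(0.036·RH+0.049·T) = 1.524 μm/a
  r_corr = 0.6592 + 1.524 = 2.184 μm/a
  mass loss = 2.184 μm/a × 8.96 g/cm³ = 19.57 g·m⁻²·a⁻¹
Ordering by g·m⁻²·a⁻¹: copper (19.6) > zinc (17.1)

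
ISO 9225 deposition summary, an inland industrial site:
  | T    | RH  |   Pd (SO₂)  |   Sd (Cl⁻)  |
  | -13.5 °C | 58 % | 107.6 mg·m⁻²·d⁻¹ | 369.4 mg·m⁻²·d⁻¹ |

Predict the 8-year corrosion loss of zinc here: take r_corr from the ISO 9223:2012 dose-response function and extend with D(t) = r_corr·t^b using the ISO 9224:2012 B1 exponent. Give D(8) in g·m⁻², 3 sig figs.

D(8) = 33.0 g·m⁻²

zinc: f(T) = +0.038·(T−10) [T≤10 °C] = -0.8930
  sulphur-dioxide contribution → 0.5963 μm/a
  chloride contribution → 0.2568 μm/a
  ⇒ r_corr(zinc) = 0.8531 μm/a
Long-term exponent b (ISO 9224 Table 2, B1) = 0.813
  D(8) = 0.8531 × 8^0.813 = 0.8531 × 5.423 = 4.626 μm
  Mass loss = 4.626 μm × 7.14 g/cm³ = 33.03 g·m⁻²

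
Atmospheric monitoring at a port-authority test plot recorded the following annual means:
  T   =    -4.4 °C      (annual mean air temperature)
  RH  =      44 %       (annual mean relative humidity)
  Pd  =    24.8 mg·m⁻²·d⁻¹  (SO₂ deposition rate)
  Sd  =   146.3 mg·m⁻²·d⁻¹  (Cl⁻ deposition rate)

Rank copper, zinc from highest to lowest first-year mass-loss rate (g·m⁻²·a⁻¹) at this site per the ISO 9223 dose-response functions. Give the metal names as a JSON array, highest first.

copper: T≤10 °C ⇒ hinge +0.126·(-4.4−10) = -1.8144
  SO₂ term: 0.0053·24.8^0.26·exp(0.059·44-1.8144) = 0.02669
  Sd branch = 0.01025·Sd^0.27·e^(0.036·RH+0.049·T) = 0.1547 μm/a
  r_corr = 0.02669 + 0.1547 = 0.1814 μm/a
  mass loss = 0.1814 μm/a × 8.96 g/cm³ = 1.626 g·m⁻²·a⁻¹
zinc: f(T) = +0.038·(T−10) [T≤10 °C] = -0.5472
  Pd branch = 0.0129·Pd^0.44·e^(0.046·RH+f) = 0.232 μm/a
  Cl⁻ term: 0.0175·146.3^0.57·exp(0.008·44+0.085·-4.4) = 0.2935
  r_corr = 0.232 + 0.2935 = 0.5256 μm/a
  mass loss = 0.5256 μm/a × 7.14 g/cm³ = 3.752 g·m⁻²·a⁻¹
Ordering by g·m⁻²·a⁻¹: zinc (3.75) > copper (1.63)

["zinc", "copper"]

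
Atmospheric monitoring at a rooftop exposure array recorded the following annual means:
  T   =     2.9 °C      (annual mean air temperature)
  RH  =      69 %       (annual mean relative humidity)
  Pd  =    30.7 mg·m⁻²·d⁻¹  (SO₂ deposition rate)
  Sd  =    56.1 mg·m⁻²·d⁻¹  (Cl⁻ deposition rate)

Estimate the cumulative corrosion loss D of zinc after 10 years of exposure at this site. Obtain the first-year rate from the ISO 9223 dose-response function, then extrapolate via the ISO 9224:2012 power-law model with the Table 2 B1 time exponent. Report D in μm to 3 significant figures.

zinc: temperature factor f = +0.038·(-7.1) = -0.2698
  Pd branch = 0.0129·Pd^0.44·e^(0.046·RH+f) = 1.062 μm/a
  Cl⁻ term: 0.0175·56.1^0.57·exp(0.008·69+0.085·2.9) = 0.3861
  r_corr = 1.062 + 0.3861 = 1.448 μm/a
Power-law: D(10) = r_corr · 10^0.813
  D(10) = 1.448 × 10^0.813 = 1.448 × 6.501 = 9.416 μm

D(10) = 9.42 μm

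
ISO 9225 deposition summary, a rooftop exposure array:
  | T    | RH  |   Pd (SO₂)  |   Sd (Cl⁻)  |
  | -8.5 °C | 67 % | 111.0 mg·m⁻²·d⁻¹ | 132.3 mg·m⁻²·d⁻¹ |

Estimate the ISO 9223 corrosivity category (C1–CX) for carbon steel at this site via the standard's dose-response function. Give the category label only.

carbon steel: T≤10 °C ⇒ hinge +0.150·(-8.5−10) = -2.7750
  Pd branch = 1.77·Pd^0.52·e^(0.02·RH+f) = 4.879 μm/a
  Sd branch = 0.102·Sd^0.62·e^(0.033·RH+0.04·T) = 13.69 μm/a
  r_corr = 4.879 + 13.69 = 18.57 μm/a
ISO 9223 Table 2 (carbon steel): 1.3 < 18.6 ≤ 25 μm/a ⇒ C2

C2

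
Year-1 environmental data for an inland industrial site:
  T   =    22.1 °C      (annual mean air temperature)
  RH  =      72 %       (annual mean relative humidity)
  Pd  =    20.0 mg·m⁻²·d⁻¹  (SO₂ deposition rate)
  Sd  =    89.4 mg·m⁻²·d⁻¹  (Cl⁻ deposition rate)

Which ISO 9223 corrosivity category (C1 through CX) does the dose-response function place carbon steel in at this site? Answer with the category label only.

carbon steel: f(T) = -0.054·(T−10) [T>10 °C] = -0.6534
  Pd branch = 1.77·Pd^0.52·e^(0.02·RH+f) = 18.46 μm/a
  Cl⁻ term: 0.102·89.4^0.62·exp(0.033·72+0.04·22.1) = 43.08
  r_corr = 18.46 + 43.08 = 61.53 μm/a
61.5 μm/a falls in (50, 80] for carbon steel → category C4

C4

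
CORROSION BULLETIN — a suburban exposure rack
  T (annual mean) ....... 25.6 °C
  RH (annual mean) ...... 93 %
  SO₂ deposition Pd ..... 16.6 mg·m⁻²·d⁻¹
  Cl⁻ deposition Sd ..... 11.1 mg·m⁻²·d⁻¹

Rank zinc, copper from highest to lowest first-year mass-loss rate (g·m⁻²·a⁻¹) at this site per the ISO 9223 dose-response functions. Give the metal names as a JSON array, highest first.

["copper", "zinc"]

zinc: f(T) = -0.071·(T−10) [T>10 °C] = -1.1076
  sulphur-dioxide contribution → 1.058 μm/a
  chloride contribution → 1.279 μm/a
  ⇒ r_corr(zinc) = 2.337 μm/a
  mass loss = 2.337 μm/a × 7.14 g/cm³ = 16.69 g·m⁻²·a⁻¹
copper: f(T) = -0.080·(T−10) [T>10 °C] = -1.2480
  sulphur-dioxide contribution → 0.7629 μm/a
  chloride contribution → 1.958 μm/a
  ⇒ r_corr(copper) = 2.721 μm/a
  mass loss = 2.721 μm/a × 8.96 g/cm³ = 24.38 g·m⁻²·a⁻¹
Ordering by g·m⁻²·a⁻¹: copper (24.4) > zinc (16.7)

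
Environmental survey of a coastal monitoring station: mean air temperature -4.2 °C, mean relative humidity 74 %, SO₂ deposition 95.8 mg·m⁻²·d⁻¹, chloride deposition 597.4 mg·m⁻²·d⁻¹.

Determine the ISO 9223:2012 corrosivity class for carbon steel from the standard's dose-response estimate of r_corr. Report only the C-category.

C4

carbon steel: temperature factor f = +0.150·(-14.2) = -2.1300
  Pd branch = 1.77·Pd^0.52·e^(0.02·RH+f) = 9.908 μm/a
  Sd branch = 0.102·Sd^0.62·e^(0.033·RH+0.04·T) = 52.18 μm/a
  r_corr = 9.908 + 52.18 = 62.08 μm/a
Category bounds: 50…80 μm/a bracket r_corr ⇒ C4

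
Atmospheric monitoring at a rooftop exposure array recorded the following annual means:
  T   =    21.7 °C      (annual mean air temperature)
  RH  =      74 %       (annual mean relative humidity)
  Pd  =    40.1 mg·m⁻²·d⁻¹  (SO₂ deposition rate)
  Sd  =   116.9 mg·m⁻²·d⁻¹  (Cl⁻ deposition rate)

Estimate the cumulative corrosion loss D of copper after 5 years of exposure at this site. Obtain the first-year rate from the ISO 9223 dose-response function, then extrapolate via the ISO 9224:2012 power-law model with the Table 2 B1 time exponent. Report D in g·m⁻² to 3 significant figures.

D(5) = 51.6 g·m⁻²

copper: temperature factor f = -0.080·(11.7) = -0.9360
  Pd branch = 0.0053·Pd^0.26·e^(0.059·RH+f) = 0.4273 μm/a
  Sd branch = 0.01025·Sd^0.27·e^(0.036·RH+0.049·T) = 1.541 μm/a
  sum: 0.4273 + 1.541 → r_corr = 1.968 μm/a
Power-law: D(5) = r_corr · 5^0.667
  D(5) = 1.968 × 5^0.667 = 1.968 × 2.926 = 5.758 μm
  Mass loss = 5.758 μm × 8.96 g/cm³ = 51.59 g·m⁻²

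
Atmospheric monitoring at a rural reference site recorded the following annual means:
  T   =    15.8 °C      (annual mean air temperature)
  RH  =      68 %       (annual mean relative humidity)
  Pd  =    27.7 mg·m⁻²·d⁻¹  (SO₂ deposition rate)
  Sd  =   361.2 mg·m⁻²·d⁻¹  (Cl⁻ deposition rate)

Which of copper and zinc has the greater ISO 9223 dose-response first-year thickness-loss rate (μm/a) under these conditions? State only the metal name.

zinc

copper: T>10 °C ⇒ hinge -0.080·(15.8−10) = -0.4640
  sulphur-dioxide contribution → 0.4367 μm/a
  chloride contribution → 1.261 μm/a
  ⇒ r_corr(copper) = 1.698 μm/a
zinc: temperature factor f = -0.071·(5.8) = -0.4118
  sulphur-dioxide contribution → 0.8412 μm/a
  chloride contribution → 3.315 μm/a
  ⇒ r_corr(zinc) = 4.156 μm/a
Ordering by μm/a: zinc (4.16) > copper (1.7)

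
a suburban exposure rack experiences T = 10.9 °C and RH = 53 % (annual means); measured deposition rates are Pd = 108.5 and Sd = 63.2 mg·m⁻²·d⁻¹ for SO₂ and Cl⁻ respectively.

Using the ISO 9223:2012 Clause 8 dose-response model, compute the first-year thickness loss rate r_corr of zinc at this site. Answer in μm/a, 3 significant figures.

r_corr = 1.81 μm/a

zinc: f(T) = -0.071·(T−10) [T>10 °C] = -0.0639
  SO₂ term: 0.0129·108.5^0.44·exp(0.046·53-0.0639) = 1.09
  Sd branch = 0.0175·Sd^0.57·e^(0.008·RH+0.085·T) = 0.7177 μm/a
  sum: 1.09 + 0.7177 → r_corr = 1.807 μm/a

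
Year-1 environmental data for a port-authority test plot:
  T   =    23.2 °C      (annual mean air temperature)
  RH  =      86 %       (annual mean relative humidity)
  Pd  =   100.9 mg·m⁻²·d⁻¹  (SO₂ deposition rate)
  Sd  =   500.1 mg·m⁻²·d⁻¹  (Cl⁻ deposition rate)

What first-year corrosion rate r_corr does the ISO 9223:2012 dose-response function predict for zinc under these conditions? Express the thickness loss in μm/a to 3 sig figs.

r_corr = 10.7 μm/a

zinc: T>10 °C ⇒ hinge -0.071·(23.2−10) = -0.9372
  sulphur-dioxide contribution → 2.011 μm/a
  chloride contribution → 8.644 μm/a
  total first-year rate 10.65 μm/a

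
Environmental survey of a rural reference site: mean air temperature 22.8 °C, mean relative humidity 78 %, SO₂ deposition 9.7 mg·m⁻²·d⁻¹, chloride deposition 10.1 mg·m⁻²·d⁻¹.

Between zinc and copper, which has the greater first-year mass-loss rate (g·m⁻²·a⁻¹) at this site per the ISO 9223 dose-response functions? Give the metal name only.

zinc: temperature factor f = -0.071·(12.8) = -0.9088
  SO₂ term: 0.0129·9.7^0.44·exp(0.046·78-0.9088) = 0.5109
  Cl⁻ term: 0.0175·10.1^0.57·exp(0.008·78+0.085·22.8) = 0.8475
  r_corr = 0.5109 + 0.8475 = 1.358 μm/a
  mass loss = 1.358 μm/a × 7.14 g/cm³ = 9.699 g·m⁻²·a⁻¹
copper: temperature factor f = -0.080·(12.8) = -1.0240
  SO₂ term: 0.0053·9.7^0.26·exp(0.059·78-1.0240) = 0.3426
  Sd branch = 0.01025·Sd^0.27·e^(0.036·RH+0.049·T) = 0.9696 μm/a
  r_corr = 0.3426 + 0.9696 = 1.312 μm/a
  mass loss = 1.312 μm/a × 8.96 g/cm³ = 11.76 g·m⁻²·a⁻¹
Ordering by g·m⁻²·a⁻¹: copper (11.8) > zinc (9.7)

copper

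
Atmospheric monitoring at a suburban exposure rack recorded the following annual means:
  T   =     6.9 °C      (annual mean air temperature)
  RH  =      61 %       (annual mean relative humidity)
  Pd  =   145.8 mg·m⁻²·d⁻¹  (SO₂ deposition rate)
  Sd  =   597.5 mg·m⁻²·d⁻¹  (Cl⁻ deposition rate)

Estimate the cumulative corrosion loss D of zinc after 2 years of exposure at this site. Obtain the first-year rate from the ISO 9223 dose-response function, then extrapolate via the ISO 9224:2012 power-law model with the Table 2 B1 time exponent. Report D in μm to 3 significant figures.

D(2) = 6.43 μm

zinc: temperature factor f = +0.038·(-3.1) = -0.1178
  sulphur-dioxide contribution → 1.699 μm/a
  chloride contribution → 1.96 μm/a
  total first-year rate 3.658 μm/a
ISO 9224: D(t) = r_corr · t^b with b = 0.813 (zinc, B1)
  D(2) = 3.658 × 2^0.813 = 3.658 × 1.757 = 6.427 μm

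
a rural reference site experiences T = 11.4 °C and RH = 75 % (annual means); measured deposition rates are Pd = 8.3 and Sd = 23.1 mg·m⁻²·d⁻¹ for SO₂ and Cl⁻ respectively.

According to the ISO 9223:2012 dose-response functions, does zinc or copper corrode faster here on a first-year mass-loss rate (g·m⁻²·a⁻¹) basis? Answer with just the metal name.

copper

zinc: f(T) = -0.071·(T−10) [T>10 °C] = -0.0994
  Pd branch = 0.0129·Pd^0.44·e^(0.046·RH+f) = 0.9335 μm/a
  Sd branch = 0.0175·Sd^0.57·e^(0.008·RH+0.085·T) = 0.5032 μm/a
  sum: 0.9335 + 0.5032 → r_corr = 1.437 μm/a
  mass loss = 1.437 μm/a × 7.14 g/cm³ = 10.26 g·m⁻²·a⁻¹
copper: temperature factor f = -0.080·(1.4) = -0.1120
  SO₂ term: 0.0053·8.3^0.26·exp(0.059·75-0.1120) = 0.686
  Sd branch = 0.01025·Sd^0.27·e^(0.036·RH+0.049·T) = 0.6224 μm/a
  r_corr = 0.686 + 0.6224 = 1.308 μm/a
  mass loss = 1.308 μm/a × 8.96 g/cm³ = 11.72 g·m⁻²·a⁻¹
Ordering by g·m⁻²·a⁻¹: copper (11.7) > zinc (10.3)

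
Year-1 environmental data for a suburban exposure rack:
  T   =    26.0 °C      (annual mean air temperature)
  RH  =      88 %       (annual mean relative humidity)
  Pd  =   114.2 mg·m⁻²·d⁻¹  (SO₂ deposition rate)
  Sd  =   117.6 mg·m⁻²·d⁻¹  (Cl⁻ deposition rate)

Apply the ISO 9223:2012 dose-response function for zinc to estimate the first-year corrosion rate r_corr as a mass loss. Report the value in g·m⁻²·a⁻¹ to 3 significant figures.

zinc: temperature factor f = -0.071·(16.0) = -1.1360
  sulphur-dioxide contribution → 1.908 μm/a
  chloride contribution → 4.883 μm/a
  ⇒ r_corr(zinc) = 6.791 μm/a
Convert to mass loss: 6.791 μm/a × 7.14 g/cm³ = 48.49 g·m⁻²·a⁻¹

r_corr = 48.5 g·m⁻²·a⁻¹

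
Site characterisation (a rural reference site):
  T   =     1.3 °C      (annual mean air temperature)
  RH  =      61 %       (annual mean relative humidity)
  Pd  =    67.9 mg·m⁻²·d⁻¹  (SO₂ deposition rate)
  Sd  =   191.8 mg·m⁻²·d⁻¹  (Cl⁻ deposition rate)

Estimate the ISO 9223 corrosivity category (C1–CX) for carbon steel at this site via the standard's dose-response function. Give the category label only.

carbon steel: T≤10 °C ⇒ hinge +0.150·(1.3−10) = -1.3050
  SO₂ term: 1.77·67.9^0.52·exp(0.02·61-1.3050) = 14.58
  Cl⁻ term: 0.102·191.8^0.62·exp(0.033·61+0.04·1.3) = 20.93
  r_corr = 14.58 + 20.93 = 35.51 μm/a
Category bounds: 25…50 μm/a bracket r_corr ⇒ C3

C3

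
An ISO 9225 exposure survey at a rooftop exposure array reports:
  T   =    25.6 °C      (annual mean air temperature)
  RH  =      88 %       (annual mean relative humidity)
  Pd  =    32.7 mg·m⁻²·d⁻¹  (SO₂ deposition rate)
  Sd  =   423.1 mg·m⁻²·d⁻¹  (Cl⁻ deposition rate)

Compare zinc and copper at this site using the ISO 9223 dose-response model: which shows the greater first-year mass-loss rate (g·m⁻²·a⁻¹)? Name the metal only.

zinc: temperature factor f = -0.071·(15.6) = -1.1076
  Pd branch = 0.0129·Pd^0.44·e^(0.046·RH+f) = 1.132 μm/a
  Cl⁻ term: 0.0175·423.1^0.57·exp(0.008·88+0.085·25.6) = 9.792
  sum: 1.132 + 9.792 → r_corr = 10.92 μm/a
  mass loss = 10.92 μm/a × 7.14 g/cm³ = 78 g·m⁻²·a⁻¹
copper: T>10 °C ⇒ hinge -0.080·(25.6−10) = -1.2480
  Pd branch = 0.0053·Pd^0.26·e^(0.059·RH+f) = 0.6775 μm/a
  Cl⁻ term: 0.01025·423.1^0.27·exp(0.036·88+0.049·25.6) = 4.37
  r_corr = 0.6775 + 4.37 = 5.048 μm/a
  mass loss = 5.048 μm/a × 8.96 g/cm³ = 45.23 g·m⁻²·a⁻¹
Ordering by g·m⁻²·a⁻¹: zinc (78) > copper (45.2)

zinc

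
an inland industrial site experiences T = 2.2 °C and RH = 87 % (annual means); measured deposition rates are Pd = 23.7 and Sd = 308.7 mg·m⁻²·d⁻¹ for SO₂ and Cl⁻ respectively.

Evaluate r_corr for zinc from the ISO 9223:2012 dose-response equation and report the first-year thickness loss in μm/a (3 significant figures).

zinc: f(T) = +0.038·(T−10) [T≤10 °C] = -0.2964
  SO₂ term: 0.0129·23.7^0.44·exp(0.046·87-0.2964) = 2.113
  Sd branch = 0.0175·Sd^0.57·e^(0.008·RH+0.085·T) = 1.111 μm/a
  r_corr = 2.113 + 1.111 = 3.223 μm/a

r_corr = 3.22 μm/a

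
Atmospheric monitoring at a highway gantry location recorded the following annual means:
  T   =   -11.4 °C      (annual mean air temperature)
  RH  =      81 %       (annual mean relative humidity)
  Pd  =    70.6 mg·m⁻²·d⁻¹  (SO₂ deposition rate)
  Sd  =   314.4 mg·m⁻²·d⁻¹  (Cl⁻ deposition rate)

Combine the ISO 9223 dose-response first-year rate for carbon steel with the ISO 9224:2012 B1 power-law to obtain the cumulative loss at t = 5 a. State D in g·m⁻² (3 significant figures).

carbon steel: temperature factor f = +0.150·(-21.4) = -3.2100
  Pd branch = 1.77·Pd^0.52·e^(0.02·RH+f) = 3.302 μm/a
  Cl⁻ term: 0.102·314.4^0.62·exp(0.033·81+0.04·-11.4) = 33.1
  r_corr = 3.302 + 33.1 = 36.41 μm/a
Long-term exponent b (ISO 9224 Table 2, B1) = 0.523
  D(5) = 36.41 × 5^0.523 = 36.41 × 2.32 = 84.48 μm
  Mass loss = 84.48 μm × 7.85 g/cm³ = 663.1 g·m⁻²

D(5) = 663 g·m⁻²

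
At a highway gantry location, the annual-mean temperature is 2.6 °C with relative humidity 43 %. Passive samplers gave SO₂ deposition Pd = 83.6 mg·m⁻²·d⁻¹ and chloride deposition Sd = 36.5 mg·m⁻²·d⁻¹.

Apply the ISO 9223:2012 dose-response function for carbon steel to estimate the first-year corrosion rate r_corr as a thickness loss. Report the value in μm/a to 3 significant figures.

carbon steel: temperature factor f = +0.150·(-7.4) = -1.1100
  Pd branch = 1.77·Pd^0.52·e^(0.02·RH+f) = 13.77 μm/a
  Cl⁻ term: 0.102·36.5^0.62·exp(0.033·43+0.04·2.6) = 4.352
  r_corr = 13.77 + 4.352 = 18.12 μm/a

r_corr = 18.1 μm/a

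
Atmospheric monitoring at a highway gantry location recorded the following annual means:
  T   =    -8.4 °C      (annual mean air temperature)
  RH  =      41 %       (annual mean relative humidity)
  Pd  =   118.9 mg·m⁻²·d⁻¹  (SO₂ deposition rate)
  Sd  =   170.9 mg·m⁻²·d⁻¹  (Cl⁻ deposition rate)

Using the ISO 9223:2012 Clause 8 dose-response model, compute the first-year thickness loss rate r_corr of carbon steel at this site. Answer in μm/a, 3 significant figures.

r_corr = 9.88 μm/a

carbon steel: f(T) = +0.150·(T−10) [T≤10 °C] = -2.7600
  sulphur-dioxide contribution → 3.052 μm/a
  chloride contribution → 6.832 μm/a
  ⇒ r_corr(carbon steel) = 9.884 μm/a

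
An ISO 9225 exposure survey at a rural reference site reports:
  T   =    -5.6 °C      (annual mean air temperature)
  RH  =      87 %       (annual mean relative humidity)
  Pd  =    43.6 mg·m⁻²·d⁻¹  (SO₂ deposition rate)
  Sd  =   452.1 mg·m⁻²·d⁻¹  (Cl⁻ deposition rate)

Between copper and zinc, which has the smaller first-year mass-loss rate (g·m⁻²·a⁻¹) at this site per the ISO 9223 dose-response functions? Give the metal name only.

copper

copper: temperature factor f = +0.126·(-15.6) = -1.9656
  sulphur-dioxide contribution → 0.3358 μm/a
  chloride contribution → 0.9304 μm/a
  total first-year rate 1.266 μm/a
  mass loss = 1.266 μm/a × 8.96 g/cm³ = 11.35 g·m⁻²·a⁻¹
zinc: T≤10 °C ⇒ hinge +0.038·(-5.6−10) = -0.5928
  sulphur-dioxide contribution → 2.054 μm/a
  chloride contribution → 0.7113 μm/a
  total first-year rate 2.765 μm/a
  mass loss = 2.765 μm/a × 7.14 g/cm³ = 19.74 g·m⁻²·a⁻¹
Ordering by g·m⁻²·a⁻¹: zinc (19.7) > copper (11.3)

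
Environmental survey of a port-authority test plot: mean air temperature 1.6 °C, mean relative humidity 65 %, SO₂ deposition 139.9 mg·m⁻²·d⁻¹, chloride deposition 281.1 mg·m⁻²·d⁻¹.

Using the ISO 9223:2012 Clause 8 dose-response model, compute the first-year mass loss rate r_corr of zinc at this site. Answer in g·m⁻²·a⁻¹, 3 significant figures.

r_corr = 17.7 g·m⁻²·a⁻¹

zinc: f(T) = +0.038·(T−10) [T≤10 °C] = -0.3192
  SO₂ term: 0.0129·139.9^0.44·exp(0.046·65-0.3192) = 1.639
  Cl⁻ term: 0.0175·281.1^0.57·exp(0.008·65+0.085·1.6) = 0.839
  sum: 1.639 + 0.839 → r_corr = 2.478 μm/a
Convert to mass loss: 2.478 μm/a × 7.14 g/cm³ = 17.7 g·m⁻²·a⁻¹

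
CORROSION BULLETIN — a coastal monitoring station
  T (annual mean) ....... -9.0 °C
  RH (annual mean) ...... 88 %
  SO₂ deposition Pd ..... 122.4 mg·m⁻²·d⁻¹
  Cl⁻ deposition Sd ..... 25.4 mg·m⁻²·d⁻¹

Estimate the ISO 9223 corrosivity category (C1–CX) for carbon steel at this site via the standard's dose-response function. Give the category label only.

C2

carbon steel: T≤10 °C ⇒ hinge +0.150·(-9.0−10) = -2.8500
  Pd branch = 1.77·Pd^0.52·e^(0.02·RH+f) = 7.248 μm/a
  Cl⁻ term: 0.102·25.4^0.62·exp(0.033·88+0.04·-9.0) = 9.648
  r_corr = 7.248 + 9.648 = 16.9 μm/a
16.9 μm/a falls in (1.3, 25] for carbon steel → category C2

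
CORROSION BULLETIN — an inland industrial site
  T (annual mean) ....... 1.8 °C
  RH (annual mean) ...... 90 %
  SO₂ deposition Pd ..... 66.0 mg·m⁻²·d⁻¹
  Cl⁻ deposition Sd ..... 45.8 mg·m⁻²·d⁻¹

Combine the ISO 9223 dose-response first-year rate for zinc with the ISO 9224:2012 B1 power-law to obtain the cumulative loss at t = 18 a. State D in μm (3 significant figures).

D(18) = 43.2 μm

zinc: temperature factor f = +0.038·(-8.2) = -0.3116
  SO₂ term: 0.0129·66.0^0.44·exp(0.046·90-0.3116) = 3.748
  Sd branch = 0.0175·Sd^0.57·e^(0.008·RH+0.085·T) = 0.3706 μm/a
  r_corr = 3.748 + 0.3706 = 4.119 μm/a
Power-law: D(18) = r_corr · 18^0.813
  D(18) = 4.119 × 18^0.813 = 4.119 × 10.48 = 43.18 μm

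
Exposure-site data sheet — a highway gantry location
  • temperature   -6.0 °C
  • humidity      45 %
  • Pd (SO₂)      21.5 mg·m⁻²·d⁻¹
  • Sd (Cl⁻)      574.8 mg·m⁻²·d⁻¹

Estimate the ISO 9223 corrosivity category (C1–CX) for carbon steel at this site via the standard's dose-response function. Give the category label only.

carbon steel: f(T) = +0.150·(T−10) [T≤10 °C] = -2.4000
  SO₂ term: 1.77·21.5^0.52·exp(0.02·45-2.4000) = 1.947
  Cl⁻ term: 0.102·574.8^0.62·exp(0.033·45+0.04·-6.0) = 18.21
  r_corr = 1.947 + 18.21 = 20.15 μm/a
Category bounds: 1.3…25 μm/a bracket r_corr ⇒ C2

C2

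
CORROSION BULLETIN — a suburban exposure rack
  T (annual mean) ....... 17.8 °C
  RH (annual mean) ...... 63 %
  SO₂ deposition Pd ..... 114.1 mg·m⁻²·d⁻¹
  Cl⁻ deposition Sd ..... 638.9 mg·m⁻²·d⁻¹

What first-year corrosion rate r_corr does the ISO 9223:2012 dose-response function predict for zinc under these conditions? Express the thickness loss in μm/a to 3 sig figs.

r_corr = 6.31 μm/a

zinc: T>10 °C ⇒ hinge -0.071·(17.8−10) = -0.5538
  SO₂ term: 0.0129·114.1^0.44·exp(0.046·63-0.5538) = 1.081
  Sd branch = 0.0175·Sd^0.57·e^(0.008·RH+0.085·T) = 5.225 μm/a
  r_corr = 1.081 + 5.225 = 6.306 μm/a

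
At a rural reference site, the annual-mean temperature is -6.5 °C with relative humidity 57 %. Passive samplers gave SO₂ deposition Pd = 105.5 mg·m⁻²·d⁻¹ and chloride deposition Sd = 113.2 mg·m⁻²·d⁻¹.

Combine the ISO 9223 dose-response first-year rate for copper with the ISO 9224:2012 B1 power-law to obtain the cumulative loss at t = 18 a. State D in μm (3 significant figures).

D(18) = 1.87 μm

copper: f(T) = +0.126·(T−10) [T≤10 °C] = -2.0790
  SO₂ term: 0.0053·105.5^0.26·exp(0.059·57-2.0790) = 0.06426
  Cl⁻ term: 0.01025·113.2^0.27·exp(0.036·57+0.049·-6.5) = 0.208
  r_corr = 0.06426 + 0.208 = 0.2723 μm/a
ISO 9224: D(t) = r_corr · t^b with b = 0.667 (copper, B1)
  D(18) = 0.2723 × 18^0.667 = 0.2723 × 6.875 = 1.872 μm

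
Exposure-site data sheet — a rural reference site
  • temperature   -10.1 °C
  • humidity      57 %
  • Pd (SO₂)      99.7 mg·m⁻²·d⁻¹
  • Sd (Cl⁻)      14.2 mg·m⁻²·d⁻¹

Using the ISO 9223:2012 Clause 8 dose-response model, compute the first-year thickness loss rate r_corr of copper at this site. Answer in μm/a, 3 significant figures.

copper: T≤10 °C ⇒ hinge +0.126·(-10.1−10) = -2.5326
  Pd branch = 0.0053·Pd^0.26·e^(0.059·RH+f) = 0.04023 μm/a
  Cl⁻ term: 0.01025·14.2^0.27·exp(0.036·57+0.049·-10.1) = 0.09956
  r_corr = 0.04023 + 0.09956 = 0.1398 μm/a

r_corr = 0.140 μm/a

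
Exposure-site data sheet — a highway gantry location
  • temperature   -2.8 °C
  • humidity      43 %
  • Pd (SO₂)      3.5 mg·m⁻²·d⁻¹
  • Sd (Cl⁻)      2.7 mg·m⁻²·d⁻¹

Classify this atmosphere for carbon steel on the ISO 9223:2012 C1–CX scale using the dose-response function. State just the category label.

C2

carbon steel: temperature factor f = +0.150·(-12.8) = -1.9200
  sulphur-dioxide contribution → 1.176 μm/a
  chloride contribution → 0.6977 μm/a
  total first-year rate 1.874 μm/a
ISO 9223 Table 2 (carbon steel): 1.3 < 1.87 ≤ 25 μm/a ⇒ C2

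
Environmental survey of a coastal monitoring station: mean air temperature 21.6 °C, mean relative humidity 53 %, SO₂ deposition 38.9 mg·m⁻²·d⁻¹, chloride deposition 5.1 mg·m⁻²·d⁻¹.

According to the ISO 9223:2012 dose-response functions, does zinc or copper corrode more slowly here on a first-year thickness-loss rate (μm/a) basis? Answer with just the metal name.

copper

zinc: temperature factor f = -0.071·(11.6) = -0.8236
  Pd branch = 0.0129·Pd^0.44·e^(0.046·RH+f) = 0.3246 μm/a
  Sd branch = 0.0175·Sd^0.57·e^(0.008·RH+0.085·T) = 0.4245 μm/a
  r_corr = 0.3246 + 0.4245 = 0.749 μm/a
copper: T>10 °C ⇒ hinge -0.080·(21.6−10) = -0.9280
  SO₂ term: 0.0053·38.9^0.26·exp(0.059·53-0.9280) = 0.1238
  Cl⁻ term: 0.01025·5.1^0.27·exp(0.036·53+0.049·21.6) = 0.3091
  r_corr = 0.1238 + 0.3091 = 0.4329 μm/a
Ordering by μm/a: zinc (0.749) > copper (0.433)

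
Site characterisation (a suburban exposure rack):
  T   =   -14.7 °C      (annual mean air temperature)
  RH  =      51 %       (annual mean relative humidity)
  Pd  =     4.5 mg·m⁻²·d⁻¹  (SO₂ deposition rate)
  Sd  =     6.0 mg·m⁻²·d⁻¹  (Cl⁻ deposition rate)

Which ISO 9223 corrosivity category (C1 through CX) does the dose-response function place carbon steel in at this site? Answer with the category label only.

carbon steel: T≤10 °C ⇒ hinge +0.150·(-14.7−10) = -3.7050
  Pd branch = 1.77·Pd^0.52·e^(0.02·RH+f) = 0.264 μm/a
  Sd branch = 0.102·Sd^0.62·e^(0.033·RH+0.04·T) = 0.926 μm/a
  r_corr = 0.264 + 0.926 = 1.19 μm/a
1.19 μm/a falls in (0, 1.3] for carbon steel → category C1

C1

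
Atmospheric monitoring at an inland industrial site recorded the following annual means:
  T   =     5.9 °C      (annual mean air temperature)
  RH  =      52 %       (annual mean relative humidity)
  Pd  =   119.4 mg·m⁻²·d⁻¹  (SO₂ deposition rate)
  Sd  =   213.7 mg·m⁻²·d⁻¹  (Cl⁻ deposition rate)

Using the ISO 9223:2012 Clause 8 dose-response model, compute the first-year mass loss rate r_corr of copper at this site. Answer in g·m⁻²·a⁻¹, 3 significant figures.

copper: T≤10 °C ⇒ hinge +0.126·(5.9−10) = -0.5166
  sulphur-dioxide contribution → 0.2357 μm/a
  chloride contribution → 0.3787 μm/a
  ⇒ r_corr(copper) = 0.6144 μm/a
Convert to mass loss: 0.6144 μm/a × 8.96 g/cm³ = 5.505 g·m⁻²·a⁻¹

r_corr = 5.51 g·m⁻²·a⁻¹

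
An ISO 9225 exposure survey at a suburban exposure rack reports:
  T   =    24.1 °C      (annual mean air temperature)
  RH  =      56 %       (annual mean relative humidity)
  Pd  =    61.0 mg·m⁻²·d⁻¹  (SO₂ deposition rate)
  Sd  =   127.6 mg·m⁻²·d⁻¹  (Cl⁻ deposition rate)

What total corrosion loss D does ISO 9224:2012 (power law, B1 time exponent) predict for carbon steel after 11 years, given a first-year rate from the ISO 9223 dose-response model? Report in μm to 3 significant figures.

carbon steel: T>10 °C ⇒ hinge -0.054·(24.1−10) = -0.7614
  Pd branch = 1.77·Pd^0.52·e^(0.02·RH+f) = 21.48 μm/a
  Cl⁻ term: 0.102·127.6^0.62·exp(0.033·56+0.04·24.1) = 34.31
  r_corr = 21.48 + 34.31 = 55.8 μm/a
Long-term exponent b (ISO 9224 Table 2, B1) = 0.523
  D(11) = 55.8 × 11^0.523 = 55.8 × 3.505 = 195.5 μm

D(11) = 196 μm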